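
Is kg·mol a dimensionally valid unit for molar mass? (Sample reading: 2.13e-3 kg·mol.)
No

molar mass has SI base units: kg / mol
kg·mol does NOT reduce to kg / mol; a valid unit for molar mass would be e.g. kg/mol.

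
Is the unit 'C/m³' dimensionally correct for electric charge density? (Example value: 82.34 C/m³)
Yes

electric charge density has SI base units: A * s / m^3
C/m³ reduces to the same SI base units, so it is a valid unit for electric charge density.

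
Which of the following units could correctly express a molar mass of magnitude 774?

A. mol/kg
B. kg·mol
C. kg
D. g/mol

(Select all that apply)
D

molar mass has SI base units: kg / mol

Checking each option against kg / mol:
  A. mol/kg: ✗ does not match
  B. kg·mol: ✗ does not match
  C. kg: ✗ does not match
  D. g/mol: ✓ matches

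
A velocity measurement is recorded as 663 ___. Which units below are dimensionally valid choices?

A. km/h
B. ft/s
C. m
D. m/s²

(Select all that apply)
A, B

velocity has SI base units: m / s

Checking each option against m / s:
  A. km/h: ✓ matches
  B. ft/s: ✓ matches
  C. m: ✗ does not match
  D. m/s²: ✗ does not match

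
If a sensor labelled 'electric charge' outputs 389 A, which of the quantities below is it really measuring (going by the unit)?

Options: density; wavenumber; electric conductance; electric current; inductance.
electric current

electric charge should have units dimensionally equivalent to A * s (e.g. C).
The given unit 'A' reduces to A. Of the listed options, that is the dimensionality of electric current.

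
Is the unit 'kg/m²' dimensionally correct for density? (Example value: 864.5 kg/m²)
No

density has SI base units: kg / m^3
kg/m² does NOT reduce to kg / m^3; a valid unit for density would be e.g. kg/m³.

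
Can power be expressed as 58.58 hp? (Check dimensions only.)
Yes

power has SI base units: kg * m^2 / s^3
hp reduces to the same SI base units, so it is a valid unit for power.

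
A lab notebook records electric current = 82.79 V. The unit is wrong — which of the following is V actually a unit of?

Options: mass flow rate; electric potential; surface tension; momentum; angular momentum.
electric potential

electric current should have units dimensionally equivalent to A (e.g. A).
The given unit 'V' reduces to kg * m^2 / (A * s^3). Of the listed options, that is the dimensionality of electric potential.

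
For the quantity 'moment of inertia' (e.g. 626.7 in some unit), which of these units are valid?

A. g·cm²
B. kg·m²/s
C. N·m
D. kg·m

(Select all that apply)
A

moment of inertia has SI base units: kg * m^2

Checking each option against kg * m^2:
  A. g·cm²: ✓ matches
  B. kg·m²/s: ✗ does not match
  C. N·m: ✗ does not match
  D. kg·m: ✗ does not match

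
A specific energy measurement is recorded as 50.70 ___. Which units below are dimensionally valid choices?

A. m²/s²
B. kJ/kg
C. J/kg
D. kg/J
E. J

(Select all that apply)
A, B, C

specific energy has SI base units: m^2 / s^2

Checking each option against m^2 / s^2:
  A. m²/s²: ✓ matches
  B. kJ/kg: ✓ matches
  C. J/kg: ✓ matches
  D. kg/J: ✗ does not match
  E. J: ✗ does not match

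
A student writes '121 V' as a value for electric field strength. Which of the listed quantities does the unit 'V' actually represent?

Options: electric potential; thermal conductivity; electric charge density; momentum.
electric potential

electric field strength should have units dimensionally equivalent to kg * m / (A * s^3) (e.g. V/m).
The given unit 'V' reduces to kg * m^2 / (A * s^3). Of the listed options, that is the dimensionality of electric potential.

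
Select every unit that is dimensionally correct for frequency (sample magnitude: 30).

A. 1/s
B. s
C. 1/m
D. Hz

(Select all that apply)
A, D

frequency has SI base units: 1 / s

Checking each option against 1 / s:
  A. 1/s: ✓ matches
  B. s: ✗ does not match
  C. 1/m: ✗ does not match
  D. Hz: ✓ matches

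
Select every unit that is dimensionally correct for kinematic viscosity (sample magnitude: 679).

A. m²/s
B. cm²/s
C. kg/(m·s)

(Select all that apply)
A, B

kinematic viscosity has SI base units: m^2 / s

Checking each option against m^2 / s:
  A. m²/s: ✓ matches
  B. cm²/s: ✓ matches
  C. kg/(m·s): ✗ does not match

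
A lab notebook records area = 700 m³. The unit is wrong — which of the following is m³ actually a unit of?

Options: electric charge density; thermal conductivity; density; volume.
volume

area should have units dimensionally equivalent to m^2 (e.g. m²).
The given unit 'm³' reduces to m^3. Of the listed options, that is the dimensionality of volume.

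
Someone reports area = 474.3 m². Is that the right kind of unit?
Yes

area has SI base units: m^2
m² reduces to the same SI base units, so it is a valid unit for area.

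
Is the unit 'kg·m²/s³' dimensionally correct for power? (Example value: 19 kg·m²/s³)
Yes

power has SI base units: kg * m^2 / s^3
kg·m²/s³ reduces to the same SI base units, so it is a valid unit for power.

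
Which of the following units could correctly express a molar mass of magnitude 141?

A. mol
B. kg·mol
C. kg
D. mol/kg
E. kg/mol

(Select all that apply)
E

molar mass has SI base units: kg / mol

Checking each option against kg / mol:
  A. mol: ✗ does not match
  B. kg·mol: ✗ does not match
  C. kg: ✗ does not match
  D. mol/kg: ✗ does not match
  E. kg/mol: ✓ matches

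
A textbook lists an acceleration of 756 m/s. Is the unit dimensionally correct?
No

acceleration has SI base units: m / s^2
m/s does NOT reduce to m / s^2; a valid unit for acceleration would be e.g. m/s².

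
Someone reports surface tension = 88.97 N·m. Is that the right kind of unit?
No

surface tension has SI base units: kg / s^2
N·m does NOT reduce to kg / s^2; a valid unit for surface tension would be e.g. N/m.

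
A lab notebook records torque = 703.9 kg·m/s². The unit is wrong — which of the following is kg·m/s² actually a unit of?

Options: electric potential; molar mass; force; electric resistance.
force

torque should have units dimensionally equivalent to kg * m^2 / s^2 (e.g. N·m).
The given unit 'kg·m/s²' reduces to kg * m / s^2. Of the listed options, that is the dimensionality of force.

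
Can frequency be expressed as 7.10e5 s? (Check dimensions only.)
No

frequency has SI base units: 1 / s
s does NOT reduce to 1 / s; a valid unit for frequency would be e.g. Hz.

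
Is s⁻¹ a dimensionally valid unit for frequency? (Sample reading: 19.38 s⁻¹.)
Yes

frequency has SI base units: 1 / s
s⁻¹ reduces to the same SI base units, so it is a valid unit for frequency.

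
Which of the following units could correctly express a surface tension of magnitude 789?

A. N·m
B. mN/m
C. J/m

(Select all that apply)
B

surface tension has SI base units: kg / s^2

Checking each option against kg / s^2:
  A. N·m: ✗ does not match
  B. mN/m: ✓ matches
  C. J/m: ✗ does not match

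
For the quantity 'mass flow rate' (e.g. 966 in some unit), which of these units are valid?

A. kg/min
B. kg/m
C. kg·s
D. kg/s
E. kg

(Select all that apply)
A, D

mass flow rate has SI base units: kg / s

Checking each option against kg / s:
  A. kg/min: ✓ matches
  B. kg/m: ✗ does not match
  C. kg·s: ✗ does not match
  D. kg/s: ✓ matches
  E. kg: ✗ does not match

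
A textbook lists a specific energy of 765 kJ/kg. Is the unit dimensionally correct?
Yes

specific energy has SI base units: m^2 / s^2
kJ/kg reduces to the same SI base units, so it is a valid unit for specific energy.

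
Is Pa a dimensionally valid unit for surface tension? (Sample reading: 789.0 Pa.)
No

surface tension has SI base units: kg / s^2
Pa does NOT reduce to kg / s^2; a valid unit for surface tension would be e.g. N/m.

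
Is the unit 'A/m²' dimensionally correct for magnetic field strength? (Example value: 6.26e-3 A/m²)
No

magnetic field strength has SI base units: A / m
A/m² does NOT reduce to A / m; a valid unit for magnetic field strength would be e.g. A/m.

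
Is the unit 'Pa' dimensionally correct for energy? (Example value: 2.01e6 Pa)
No

energy has SI base units: kg * m^2 / s^2
Pa does NOT reduce to kg * m^2 / s^2; a valid unit for energy would be e.g. J.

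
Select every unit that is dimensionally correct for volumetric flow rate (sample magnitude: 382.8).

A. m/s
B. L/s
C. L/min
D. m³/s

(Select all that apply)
B, C, D

volumetric flow rate has SI base units: m^3 / s

Checking each option against m^3 / s:
  A. m/s: ✗ does not match
  B. L/s: ✓ matches
  C. L/min: ✓ matches
  D. m³/s: ✓ matches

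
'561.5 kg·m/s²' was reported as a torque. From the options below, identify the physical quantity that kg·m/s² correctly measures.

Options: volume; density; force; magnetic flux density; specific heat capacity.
force

torque should have units dimensionally equivalent to kg * m^2 / s^2 (e.g. N·m).
The given unit 'kg·m/s²' reduces to kg * m / s^2. Of the listed options, that is the dimensionality of force.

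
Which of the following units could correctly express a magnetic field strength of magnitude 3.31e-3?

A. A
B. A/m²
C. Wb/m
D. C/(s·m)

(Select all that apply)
D

magnetic field strength has SI base units: A / m

Checking each option against A / m:
  A. A: ✗ does not match
  B. A/m²: ✗ does not match
  C. Wb/m: ✗ does not match
  D. C/(s·m): ✓ matches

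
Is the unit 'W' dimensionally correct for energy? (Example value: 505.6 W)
No

energy has SI base units: kg * m^2 / s^2
W does NOT reduce to kg * m^2 / s^2; a valid unit for energy would be e.g. J.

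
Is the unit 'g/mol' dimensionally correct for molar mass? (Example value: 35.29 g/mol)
Yes

molar mass has SI base units: kg / mol
g/mol reduces to the same SI base units, so it is a valid unit for molar mass.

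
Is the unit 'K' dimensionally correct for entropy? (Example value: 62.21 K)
No

entropy has SI base units: kg * m^2 / (s^2 * K)
K does NOT reduce to kg * m^2 / (s^2 * K); a valid unit for entropy would be e.g. J/K.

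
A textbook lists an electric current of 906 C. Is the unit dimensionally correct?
No

electric current has SI base units: A
C does NOT reduce to A; a valid unit for electric current would be e.g. A.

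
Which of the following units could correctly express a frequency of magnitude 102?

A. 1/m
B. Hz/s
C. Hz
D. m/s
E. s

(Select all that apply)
C

frequency has SI base units: 1 / s

Checking each option against 1 / s:
  A. 1/m: ✗ does not match
  B. Hz/s: ✗ does not match
  C. Hz: ✓ matches
  D. m/s: ✗ does not match
  E. s: ✗ does not match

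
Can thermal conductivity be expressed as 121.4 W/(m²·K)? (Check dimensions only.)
No

thermal conductivity has SI base units: kg * m / (s^3 * K)
W/(m²·K) does NOT reduce to kg * m / (s^3 * K); a valid unit for thermal conductivity would be e.g. W/(m·K).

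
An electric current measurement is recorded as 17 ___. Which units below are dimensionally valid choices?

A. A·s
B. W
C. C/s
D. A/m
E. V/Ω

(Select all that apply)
C, E

electric current has SI base units: A

Checking each option against A:
  A. A·s: ✗ does not match
  B. W: ✗ does not match
  C. C/s: ✓ matches
  D. A/m: ✗ does not match
  E. V/Ω: ✓ matches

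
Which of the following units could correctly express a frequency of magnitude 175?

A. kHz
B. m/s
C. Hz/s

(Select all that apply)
A

frequency has SI base units: 1 / s

Checking each option against 1 / s:
  A. kHz: ✓ matches
  B. m/s: ✗ does not match
  C. Hz/s: ✗ does not match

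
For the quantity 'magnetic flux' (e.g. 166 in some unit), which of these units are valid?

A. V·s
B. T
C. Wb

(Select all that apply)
A, C

magnetic flux has SI base units: kg * m^2 / (A * s^2)

Checking each option against kg * m^2 / (A * s^2):
  A. V·s: ✓ matches
  B. T: ✗ does not match
  C. Wb: ✓ matches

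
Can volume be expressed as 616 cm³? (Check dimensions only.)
Yes

volume has SI base units: m^3
cm³ reduces to the same SI base units, so it is a valid unit for volume.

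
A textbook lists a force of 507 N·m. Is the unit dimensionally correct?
No

force has SI base units: kg * m / s^2
N·m does NOT reduce to kg * m / s^2; a valid unit for force would be e.g. N.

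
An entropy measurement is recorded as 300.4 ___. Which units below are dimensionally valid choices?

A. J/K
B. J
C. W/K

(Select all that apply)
A

entropy has SI base units: kg * m^2 / (s^2 * K)

Checking each option against kg * m^2 / (s^2 * K):
  A. J/K: ✓ matches
  B. J: ✗ does not match
  C. W/K: ✗ does not match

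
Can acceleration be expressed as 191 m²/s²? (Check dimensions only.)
No

acceleration has SI base units: m / s^2
m²/s² does NOT reduce to m / s^2; a valid unit for acceleration would be e.g. m/s².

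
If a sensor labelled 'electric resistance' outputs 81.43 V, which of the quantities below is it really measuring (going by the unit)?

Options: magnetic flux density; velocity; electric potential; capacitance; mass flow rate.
electric potential

electric resistance should have units dimensionally equivalent to kg * m^2 / (A^2 * s^3) (e.g. Ω).
The given unit 'V' reduces to kg * m^2 / (A * s^3). Of the listed options, that is the dimensionality of electric potential.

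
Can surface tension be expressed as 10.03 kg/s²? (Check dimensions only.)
Yes

surface tension has SI base units: kg / s^2
kg/s² reduces to the same SI base units, so it is a valid unit for surface tension.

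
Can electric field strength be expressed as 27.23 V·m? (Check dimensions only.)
No

electric field strength has SI base units: kg * m / (A * s^3)
V·m does NOT reduce to kg * m / (A * s^3); a valid unit for electric field strength would be e.g. V/m.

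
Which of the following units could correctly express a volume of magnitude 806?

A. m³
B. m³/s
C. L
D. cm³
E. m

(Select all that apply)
A, C, D

volume has SI base units: m^3

Checking each option against m^3:
  A. m³: ✓ matches
  B. m³/s: ✗ does not match
  C. L: ✓ matches
  D. cm³: ✓ matches
  E. m: ✗ does not match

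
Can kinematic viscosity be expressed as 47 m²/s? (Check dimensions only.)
Yes

kinematic viscosity has SI base units: m^2 / s
m²/s reduces to the same SI base units, so it is a valid unit for kinematic viscosity.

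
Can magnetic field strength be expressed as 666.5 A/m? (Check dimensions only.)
Yes

magnetic field strength has SI base units: A / m
A/m reduces to the same SI base units, so it is a valid unit for magnetic field strength.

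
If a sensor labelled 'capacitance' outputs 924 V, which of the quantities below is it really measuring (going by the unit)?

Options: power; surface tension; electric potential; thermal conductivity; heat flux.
electric potential

capacitance should have units dimensionally equivalent to A^2 * s^4 / (kg * m^2) (e.g. F).
The given unit 'V' reduces to kg * m^2 / (A * s^3). Of the listed options, that is the dimensionality of electric potential.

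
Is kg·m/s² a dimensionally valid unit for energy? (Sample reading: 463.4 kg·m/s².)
No

energy has SI base units: kg * m^2 / s^2
kg·m/s² does NOT reduce to kg * m^2 / s^2; a valid unit for energy would be e.g. J.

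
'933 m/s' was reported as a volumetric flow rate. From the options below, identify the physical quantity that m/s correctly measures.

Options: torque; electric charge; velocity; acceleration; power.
velocity

volumetric flow rate should have units dimensionally equivalent to m^3 / s (e.g. m³/s).
The given unit 'm/s' reduces to m / s. Of the listed options, that is the dimensionality of velocity.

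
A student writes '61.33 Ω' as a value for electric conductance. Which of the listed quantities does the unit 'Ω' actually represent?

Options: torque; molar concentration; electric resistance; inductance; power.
electric resistance

electric conductance should have units dimensionally equivalent to A^2 * s^3 / (kg * m^2) (e.g. S).
The given unit 'Ω' reduces to kg * m^2 / (A^2 * s^3). Of the listed options, that is the dimensionality of electric resistance.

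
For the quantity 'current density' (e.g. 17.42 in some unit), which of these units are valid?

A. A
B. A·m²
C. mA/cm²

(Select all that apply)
C

current density has SI base units: A / m^2

Checking each option against A / m^2:
  A. A: ✗ does not match
  B. A·m²: ✗ does not match
  C. mA/cm²: ✓ matches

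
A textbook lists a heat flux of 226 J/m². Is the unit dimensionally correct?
No

heat flux has SI base units: kg / s^3
J/m² does NOT reduce to kg / s^3; a valid unit for heat flux would be e.g. W/m².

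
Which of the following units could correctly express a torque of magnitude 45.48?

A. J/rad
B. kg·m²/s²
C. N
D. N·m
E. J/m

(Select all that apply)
A, B, D

torque has SI base units: kg * m^2 / s^2

Checking each option against kg * m^2 / s^2:
  A. J/rad: ✓ matches
  B. kg·m²/s²: ✓ matches
  C. N: ✗ does not match
  D. N·m: ✓ matches
  E. J/m: ✗ does not match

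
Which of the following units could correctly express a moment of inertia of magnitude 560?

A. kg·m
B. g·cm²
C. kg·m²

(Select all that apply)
B, C

moment of inertia has SI base units: kg * m^2

Checking each option against kg * m^2:
  A. kg·m: ✗ does not match
  B. g·cm²: ✓ matches
  C. kg·m²: ✓ matches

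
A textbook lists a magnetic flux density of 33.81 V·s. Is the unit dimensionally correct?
No

magnetic flux density has SI base units: kg / (A * s^2)
V·s does NOT reduce to kg / (A * s^2); a valid unit for magnetic flux density would be e.g. T.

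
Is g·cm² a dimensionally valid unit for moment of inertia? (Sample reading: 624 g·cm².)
Yes

moment of inertia has SI base units: kg * m^2
g·cm² reduces to the same SI base units, so it is a valid unit for moment of inertia.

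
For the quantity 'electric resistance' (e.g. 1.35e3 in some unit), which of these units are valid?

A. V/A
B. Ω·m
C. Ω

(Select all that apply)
A, C

electric resistance has SI base units: kg * m^2 / (A^2 * s^3)

Checking each option against kg * m^2 / (A^2 * s^3):
  A. V/A: ✓ matches
  B. Ω·m: ✗ does not match
  C. Ω: ✓ matches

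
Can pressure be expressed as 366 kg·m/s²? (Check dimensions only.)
No

pressure has SI base units: kg / (m * s^2)
kg·m/s² does NOT reduce to kg / (m * s^2); a valid unit for pressure would be e.g. Pa.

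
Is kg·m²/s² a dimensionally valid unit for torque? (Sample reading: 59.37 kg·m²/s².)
Yes

torque has SI base units: kg * m^2 / s^2
kg·m²/s² reduces to the same SI base units, so it is a valid unit for torque.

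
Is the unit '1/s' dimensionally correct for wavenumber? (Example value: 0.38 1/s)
No

wavenumber has SI base units: 1 / m
1/s does NOT reduce to 1 / m; a valid unit for wavenumber would be e.g. 1/m.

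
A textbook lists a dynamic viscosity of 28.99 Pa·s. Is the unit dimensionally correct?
Yes

dynamic viscosity has SI base units: kg / (m * s)
Pa·s reduces to the same SI base units, so it is a valid unit for dynamic viscosity.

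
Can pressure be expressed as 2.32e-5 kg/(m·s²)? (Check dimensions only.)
Yes

pressure has SI base units: kg / (m * s^2)
kg/(m·s²) reduces to the same SI base units, so it is a valid unit for pressure.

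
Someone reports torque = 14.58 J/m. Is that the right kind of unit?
No

torque has SI base units: kg * m^2 / s^2
J/m does NOT reduce to kg * m^2 / s^2; a valid unit for torque would be e.g. N·m.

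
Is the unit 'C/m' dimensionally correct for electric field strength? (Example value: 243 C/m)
No

electric field strength has SI base units: kg * m / (A * s^3)
C/m does NOT reduce to kg * m / (A * s^3); a valid unit for electric field strength would be e.g. V/m.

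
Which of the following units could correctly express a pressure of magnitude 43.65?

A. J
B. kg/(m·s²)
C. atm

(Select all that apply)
B, C

pressure has SI base units: kg / (m * s^2)

Checking each option against kg / (m * s^2):
  A. J: ✗ does not match
  B. kg/(m·s²): ✓ matches
  C. atm: ✓ matches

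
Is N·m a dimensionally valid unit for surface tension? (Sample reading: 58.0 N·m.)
No

surface tension has SI base units: kg / s^2
N·m does NOT reduce to kg / s^2; a valid unit for surface tension would be e.g. N/m.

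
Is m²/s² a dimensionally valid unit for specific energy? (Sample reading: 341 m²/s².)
Yes

specific energy has SI base units: m^2 / s^2
m²/s² reduces to the same SI base units, so it is a valid unit for specific energy.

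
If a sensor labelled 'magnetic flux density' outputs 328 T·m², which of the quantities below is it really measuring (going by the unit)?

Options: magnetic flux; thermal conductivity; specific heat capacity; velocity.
magnetic flux

magnetic flux density should have units dimensionally equivalent to kg / (A * s^2) (e.g. T).
The given unit 'T·m²' reduces to kg * m^2 / (A * s^2). Of the listed options, that is the dimensionality of magnetic flux.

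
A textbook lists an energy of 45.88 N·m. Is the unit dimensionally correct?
Yes

energy has SI base units: kg * m^2 / s^2
N·m reduces to the same SI base units, so it is a valid unit for energy.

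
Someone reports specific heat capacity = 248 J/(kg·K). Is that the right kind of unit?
Yes

specific heat capacity has SI base units: m^2 / (s^2 * K)
J/(kg·K) reduces to the same SI base units, so it is a valid unit for specific heat capacity.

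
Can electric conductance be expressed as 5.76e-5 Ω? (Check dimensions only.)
No

electric conductance has SI base units: A^2 * s^3 / (kg * m^2)
Ω does NOT reduce to A^2 * s^3 / (kg * m^2); a valid unit for electric conductance would be e.g. S.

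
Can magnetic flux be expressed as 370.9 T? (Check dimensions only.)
No

magnetic flux has SI base units: kg * m^2 / (A * s^2)
T does NOT reduce to kg * m^2 / (A * s^2); a valid unit for magnetic flux would be e.g. Wb.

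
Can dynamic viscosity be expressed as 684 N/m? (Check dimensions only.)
No

dynamic viscosity has SI base units: kg / (m * s)
N/m does NOT reduce to kg / (m * s); a valid unit for dynamic viscosity would be e.g. Pa·s.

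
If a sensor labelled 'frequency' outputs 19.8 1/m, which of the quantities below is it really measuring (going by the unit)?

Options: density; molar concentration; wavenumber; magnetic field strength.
wavenumber

frequency should have units dimensionally equivalent to 1 / s (e.g. Hz).
The given unit '1/m' reduces to 1 / m. Of the listed options, that is the dimensionality of wavenumber.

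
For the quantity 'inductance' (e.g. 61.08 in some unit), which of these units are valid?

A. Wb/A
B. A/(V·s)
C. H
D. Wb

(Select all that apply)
A, C

inductance has SI base units: kg * m^2 / (A^2 * s^2)

Checking each option against kg * m^2 / (A^2 * s^2):
  A. Wb/A: ✓ matches
  B. A/(V·s): ✗ does not match
  C. H: ✓ matches
  D. Wb: ✗ does not match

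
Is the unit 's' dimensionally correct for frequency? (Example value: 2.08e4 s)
No

frequency has SI base units: 1 / s
s does NOT reduce to 1 / s; a valid unit for frequency would be e.g. Hz.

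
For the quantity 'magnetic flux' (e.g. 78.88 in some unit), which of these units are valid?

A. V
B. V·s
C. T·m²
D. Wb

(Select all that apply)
B, C, D

magnetic flux has SI base units: kg * m^2 / (A * s^2)

Checking each option against kg * m^2 / (A * s^2):
  A. V: ✗ does not match
  B. V·s: ✓ matches
  C. T·m²: ✓ matches
  D. Wb: ✓ matches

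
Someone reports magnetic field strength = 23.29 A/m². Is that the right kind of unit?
No

magnetic field strength has SI base units: A / m
A/m² does NOT reduce to A / m; a valid unit for magnetic field strength would be e.g. A/m.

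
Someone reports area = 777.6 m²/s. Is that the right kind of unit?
No

area has SI base units: m^2
m²/s does NOT reduce to m^2; a valid unit for area would be e.g. m².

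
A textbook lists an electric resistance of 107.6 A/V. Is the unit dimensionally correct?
No

electric resistance has SI base units: kg * m^2 / (A^2 * s^3)
A/V does NOT reduce to kg * m^2 / (A^2 * s^3); a valid unit for electric resistance would be e.g. Ω.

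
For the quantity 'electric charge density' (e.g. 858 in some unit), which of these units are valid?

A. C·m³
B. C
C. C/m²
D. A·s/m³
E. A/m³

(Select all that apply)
D

electric charge density has SI base units: A * s / m^3

Checking each option against A * s / m^3:
  A. C·m³: ✗ does not match
  B. C: ✗ does not match
  C. C/m²: ✗ does not match
  D. A·s/m³: ✓ matches
  E. A/m³: ✗ does not match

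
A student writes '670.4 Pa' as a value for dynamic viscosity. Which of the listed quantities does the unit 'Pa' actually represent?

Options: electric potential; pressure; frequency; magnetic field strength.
pressure

dynamic viscosity should have units dimensionally equivalent to kg / (m * s) (e.g. Pa·s).
The given unit 'Pa' reduces to kg / (m * s^2). Of the listed options, that is the dimensionality of pressure.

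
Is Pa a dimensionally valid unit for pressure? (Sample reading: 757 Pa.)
Yes

pressure has SI base units: kg / (m * s^2)
Pa reduces to the same SI base units, so it is a valid unit for pressure.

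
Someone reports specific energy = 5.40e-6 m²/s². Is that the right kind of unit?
Yes

specific energy has SI base units: m^2 / s^2
m²/s² reduces to the same SI base units, so it is a valid unit for specific energy.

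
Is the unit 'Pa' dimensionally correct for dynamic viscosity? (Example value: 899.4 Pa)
No

dynamic viscosity has SI base units: kg / (m * s)
Pa does NOT reduce to kg / (m * s); a valid unit for dynamic viscosity would be e.g. Pa·s.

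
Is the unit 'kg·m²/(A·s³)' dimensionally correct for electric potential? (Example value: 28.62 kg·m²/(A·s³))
Yes

electric potential has SI base units: kg * m^2 / (A * s^3)
kg·m²/(A·s³) reduces to the same SI base units, so it is a valid unit for electric potential.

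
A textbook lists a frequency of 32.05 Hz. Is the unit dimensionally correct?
Yes

frequency has SI base units: 1 / s
Hz reduces to the same SI base units, so it is a valid unit for frequency.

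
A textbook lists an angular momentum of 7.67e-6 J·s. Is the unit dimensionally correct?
Yes

angular momentum has SI base units: kg * m^2 / s
J·s reduces to the same SI base units, so it is a valid unit for angular momentum.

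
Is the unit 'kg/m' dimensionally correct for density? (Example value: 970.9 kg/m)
No

density has SI base units: kg / m^3
kg/m does NOT reduce to kg / m^3; a valid unit for density would be e.g. kg/m³.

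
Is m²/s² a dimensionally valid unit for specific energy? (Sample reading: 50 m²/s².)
Yes

specific energy has SI base units: m^2 / s^2
m²/s² reduces to the same SI base units, so it is a valid unit for specific energy.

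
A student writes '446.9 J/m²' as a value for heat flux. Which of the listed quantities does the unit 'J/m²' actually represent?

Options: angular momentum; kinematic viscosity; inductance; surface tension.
surface tension

heat flux should have units dimensionally equivalent to kg / s^3 (e.g. W/m²).
The given unit 'J/m²' reduces to kg / s^2. Of the listed options, that is the dimensionality of surface tension.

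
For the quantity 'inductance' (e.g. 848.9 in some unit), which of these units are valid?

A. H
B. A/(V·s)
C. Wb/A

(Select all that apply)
A, C

inductance has SI base units: kg * m^2 / (A^2 * s^2)

Checking each option against kg * m^2 / (A^2 * s^2):
  A. H: ✓ matches
  B. A/(V·s): ✗ does not match
  C. Wb/A: ✓ matches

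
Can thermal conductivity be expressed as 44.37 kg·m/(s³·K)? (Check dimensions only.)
Yes

thermal conductivity has SI base units: kg * m / (s^3 * K)
kg·m/(s³·K) reduces to the same SI base units, so it is a valid unit for thermal conductivity.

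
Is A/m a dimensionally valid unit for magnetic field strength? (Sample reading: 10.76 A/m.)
Yes

magnetic field strength has SI base units: A / m
A/m reduces to the same SI base units, so it is a valid unit for magnetic field strength.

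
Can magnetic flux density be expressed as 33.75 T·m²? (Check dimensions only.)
No

magnetic flux density has SI base units: kg / (A * s^2)
T·m² does NOT reduce to kg / (A * s^2); a valid unit for magnetic flux density would be e.g. T.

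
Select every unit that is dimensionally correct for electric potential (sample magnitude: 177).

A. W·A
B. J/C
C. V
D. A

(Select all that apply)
B, C

electric potential has SI base units: kg * m^2 / (A * s^3)

Checking each option against kg * m^2 / (A * s^3):
  A. W·A: ✗ does not match
  B. J/C: ✓ matches
  C. V: ✓ matches
  D. A: ✗ does not match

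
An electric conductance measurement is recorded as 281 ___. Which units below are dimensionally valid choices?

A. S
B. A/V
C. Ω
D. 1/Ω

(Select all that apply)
A, B, D

electric conductance has SI base units: A^2 * s^3 / (kg * m^2)

Checking each option against A^2 * s^3 / (kg * m^2):
  A. S: ✓ matches
  B. A/V: ✓ matches
  C. Ω: ✗ does not match
  D. 1/Ω: ✓ matches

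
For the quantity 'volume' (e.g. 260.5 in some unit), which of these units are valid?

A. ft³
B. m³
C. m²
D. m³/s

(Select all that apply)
A, B

volume has SI base units: m^3

Checking each option against m^3:
  A. ft³: ✓ matches
  B. m³: ✓ matches
  C. m²: ✗ does not match
  D. m³/s: ✗ does not match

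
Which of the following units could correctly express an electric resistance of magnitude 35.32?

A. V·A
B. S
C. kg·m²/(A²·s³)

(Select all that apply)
C

electric resistance has SI base units: kg * m^2 / (A^2 * s^3)

Checking each option against kg * m^2 / (A^2 * s^3):
  A. V·A: ✗ does not match
  B. S: ✗ does not match
  C. kg·m²/(A²·s³): ✓ matches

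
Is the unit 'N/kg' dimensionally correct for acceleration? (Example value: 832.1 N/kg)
Yes

acceleration has SI base units: m / s^2
N/kg reduces to the same SI base units, so it is a valid unit for acceleration.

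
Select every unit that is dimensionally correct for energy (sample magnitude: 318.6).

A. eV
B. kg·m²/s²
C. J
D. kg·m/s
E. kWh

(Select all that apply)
A, B, C, E

energy has SI base units: kg * m^2 / s^2

Checking each option against kg * m^2 / s^2:
  A. eV: ✓ matches
  B. kg·m²/s²: ✓ matches
  C. J: ✓ matches
  D. kg·m/s: ✗ does not match
  E. kWh: ✓ matches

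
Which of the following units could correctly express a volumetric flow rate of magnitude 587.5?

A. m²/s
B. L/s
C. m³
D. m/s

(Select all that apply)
B

volumetric flow rate has SI base units: m^3 / s

Checking each option against m^3 / s:
  A. m²/s: ✗ does not match
  B. L/s: ✓ matches
  C. m³: ✗ does not match
  D. m/s: ✗ does not match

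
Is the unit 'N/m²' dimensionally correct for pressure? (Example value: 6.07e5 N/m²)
Yes

pressure has SI base units: kg / (m * s^2)
N/m² reduces to the same SI base units, so it is a valid unit for pressure.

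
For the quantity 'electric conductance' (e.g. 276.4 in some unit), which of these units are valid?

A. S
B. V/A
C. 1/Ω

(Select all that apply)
A, C

electric conductance has SI base units: A^2 * s^3 / (kg * m^2)

Checking each option against A^2 * s^3 / (kg * m^2):
  A. S: ✓ matches
  B. V/A: ✗ does not match
  C. 1/Ω: ✓ matches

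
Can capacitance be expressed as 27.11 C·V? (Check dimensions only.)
No

capacitance has SI base units: A^2 * s^4 / (kg * m^2)
C·V does NOT reduce to A^2 * s^4 / (kg * m^2); a valid unit for capacitance would be e.g. F.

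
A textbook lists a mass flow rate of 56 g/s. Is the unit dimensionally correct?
Yes

mass flow rate has SI base units: kg / s
g/s reduces to the same SI base units, so it is a valid unit for mass flow rate.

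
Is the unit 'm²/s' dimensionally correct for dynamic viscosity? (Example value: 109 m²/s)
No

dynamic viscosity has SI base units: kg / (m * s)
m²/s does NOT reduce to kg / (m * s); a valid unit for dynamic viscosity would be e.g. Pa·s.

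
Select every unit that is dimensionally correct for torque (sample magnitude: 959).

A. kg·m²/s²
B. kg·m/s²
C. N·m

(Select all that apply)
A, C

torque has SI base units: kg * m^2 / s^2

Checking each option against kg * m^2 / s^2:
  A. kg·m²/s²: ✓ matches
  B. kg·m/s²: ✗ does not match
  C. N·m: ✓ matches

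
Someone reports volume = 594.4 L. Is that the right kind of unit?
Yes

volume has SI base units: m^3
L reduces to the same SI base units, so it is a valid unit for volume.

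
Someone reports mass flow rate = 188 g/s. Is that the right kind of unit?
Yes

mass flow rate has SI base units: kg / s
g/s reduces to the same SI base units, so it is a valid unit for mass flow rate.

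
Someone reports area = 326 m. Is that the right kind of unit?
No

area has SI base units: m^2
m does NOT reduce to m^2; a valid unit for area would be e.g. m².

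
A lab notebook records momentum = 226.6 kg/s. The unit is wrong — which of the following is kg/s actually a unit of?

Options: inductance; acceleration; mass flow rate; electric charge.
mass flow rate

momentum should have units dimensionally equivalent to kg * m / s (e.g. kg·m/s).
The given unit 'kg/s' reduces to kg / s. Of the listed options, that is the dimensionality of mass flow rate.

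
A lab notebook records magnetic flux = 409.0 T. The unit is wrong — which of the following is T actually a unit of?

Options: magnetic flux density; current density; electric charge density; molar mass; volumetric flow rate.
magnetic flux density

magnetic flux should have units dimensionally equivalent to kg * m^2 / (A * s^2) (e.g. Wb).
The given unit 'T' reduces to kg / (A * s^2). Of the listed options, that is the dimensionality of magnetic flux density.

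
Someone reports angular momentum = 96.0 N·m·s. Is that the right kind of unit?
Yes

angular momentum has SI base units: kg * m^2 / s
N·m·s reduces to the same SI base units, so it is a valid unit for angular momentum.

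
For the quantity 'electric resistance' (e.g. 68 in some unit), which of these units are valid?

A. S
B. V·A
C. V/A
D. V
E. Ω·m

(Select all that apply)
C

electric resistance has SI base units: kg * m^2 / (A^2 * s^3)

Checking each option against kg * m^2 / (A^2 * s^3):
  A. S: ✗ does not match
  B. V·A: ✗ does not match
  C. V/A: ✓ matches
  D. V: ✗ does not match
  E. Ω·m: ✗ does not match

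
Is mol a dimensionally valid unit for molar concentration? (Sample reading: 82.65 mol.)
No

molar concentration has SI base units: mol / m^3
mol does NOT reduce to mol / m^3; a valid unit for molar concentration would be e.g. mol/m³.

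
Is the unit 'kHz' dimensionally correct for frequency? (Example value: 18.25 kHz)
Yes

frequency has SI base units: 1 / s
kHz reduces to the same SI base units, so it is a valid unit for frequency.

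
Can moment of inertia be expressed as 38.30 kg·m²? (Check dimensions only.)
Yes

moment of inertia has SI base units: kg * m^2
kg·m² reduces to the same SI base units, so it is a valid unit for moment of inertia.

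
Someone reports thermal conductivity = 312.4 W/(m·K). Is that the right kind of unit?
Yes

thermal conductivity has SI base units: kg * m / (s^3 * K)
W/(m·K) reduces to the same SI base units, so it is a valid unit for thermal conductivity.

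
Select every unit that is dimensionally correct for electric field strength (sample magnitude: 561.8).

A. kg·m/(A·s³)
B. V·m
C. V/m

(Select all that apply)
A, C

electric field strength has SI base units: kg * m / (A * s^3)

Checking each option against kg * m / (A * s^3):
  A. kg·m/(A·s³): ✓ matches
  B. V·m: ✗ does not match
  C. V/m: ✓ matches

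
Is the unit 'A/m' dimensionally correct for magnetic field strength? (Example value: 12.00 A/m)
Yes

magnetic field strength has SI base units: A / m
A/m reduces to the same SI base units, so it is a valid unit for magnetic field strength.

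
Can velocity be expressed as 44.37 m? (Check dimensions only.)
No

velocity has SI base units: m / s
m does NOT reduce to m / s; a valid unit for velocity would be e.g. m/s.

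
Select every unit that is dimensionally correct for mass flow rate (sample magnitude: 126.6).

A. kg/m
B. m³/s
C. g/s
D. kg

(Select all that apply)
C

mass flow rate has SI base units: kg / s

Checking each option against kg / s:
  A. kg/m: ✗ does not match
  B. m³/s: ✗ does not match
  C. g/s: ✓ matches
  D. kg: ✗ does not match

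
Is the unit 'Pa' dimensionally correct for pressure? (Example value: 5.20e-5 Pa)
Yes

pressure has SI base units: kg / (m * s^2)
Pa reduces to the same SI base units, so it is a valid unit for pressure.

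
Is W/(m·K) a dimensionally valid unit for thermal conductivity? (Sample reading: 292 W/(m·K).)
Yes

thermal conductivity has SI base units: kg * m / (s^3 * K)
W/(m·K) reduces to the same SI base units, so it is a valid unit for thermal conductivity.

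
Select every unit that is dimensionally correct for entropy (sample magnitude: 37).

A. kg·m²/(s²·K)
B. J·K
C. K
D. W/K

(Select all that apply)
A

entropy has SI base units: kg * m^2 / (s^2 * K)

Checking each option against kg * m^2 / (s^2 * K):
  A. kg·m²/(s²·K): ✓ matches
  B. J·K: ✗ does not match
  C. K: ✗ does not match
  D. W/K: ✗ does not match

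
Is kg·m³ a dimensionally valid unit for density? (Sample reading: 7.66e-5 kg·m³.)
No

density has SI base units: kg / m^3
kg·m³ does NOT reduce to kg / m^3; a valid unit for density would be e.g. kg/m³.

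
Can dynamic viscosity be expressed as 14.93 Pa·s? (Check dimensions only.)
Yes

dynamic viscosity has SI base units: kg / (m * s)
Pa·s reduces to the same SI base units, so it is a valid unit for dynamic viscosity.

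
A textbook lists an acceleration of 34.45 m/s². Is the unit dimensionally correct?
Yes

acceleration has SI base units: m / s^2
m/s² reduces to the same SI base units, so it is a valid unit for acceleration.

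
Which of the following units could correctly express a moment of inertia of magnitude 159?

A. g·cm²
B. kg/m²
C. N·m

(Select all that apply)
A

moment of inertia has SI base units: kg * m^2

Checking each option against kg * m^2:
  A. g·cm²: ✓ matches
  B. kg/m²: ✗ does not match
  C. N·m: ✗ does not match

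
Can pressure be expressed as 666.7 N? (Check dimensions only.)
No

pressure has SI base units: kg / (m * s^2)
N does NOT reduce to kg / (m * s^2); a valid unit for pressure would be e.g. Pa.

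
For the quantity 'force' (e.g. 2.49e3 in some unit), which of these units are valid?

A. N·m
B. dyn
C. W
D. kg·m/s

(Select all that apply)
B

force has SI base units: kg * m / s^2

Checking each option against kg * m / s^2:
  A. N·m: ✗ does not match
  B. dyn: ✓ matches
  C. W: ✗ does not match
  D. kg·m/s: ✗ does not match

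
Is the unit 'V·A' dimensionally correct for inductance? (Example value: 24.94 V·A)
No

inductance has SI base units: kg * m^2 / (A^2 * s^2)
V·A does NOT reduce to kg * m^2 / (A^2 * s^2); a valid unit for inductance would be e.g. H.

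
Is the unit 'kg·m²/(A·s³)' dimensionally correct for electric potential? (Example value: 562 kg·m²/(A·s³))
Yes

electric potential has SI base units: kg * m^2 / (A * s^3)
kg·m²/(A·s³) reduces to the same SI base units, so it is a valid unit for electric potential.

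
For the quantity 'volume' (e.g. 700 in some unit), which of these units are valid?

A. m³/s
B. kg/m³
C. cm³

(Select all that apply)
C

volume has SI base units: m^3

Checking each option against m^3:
  A. m³/s: ✗ does not match
  B. kg/m³: ✗ does not match
  C. cm³: ✓ matches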